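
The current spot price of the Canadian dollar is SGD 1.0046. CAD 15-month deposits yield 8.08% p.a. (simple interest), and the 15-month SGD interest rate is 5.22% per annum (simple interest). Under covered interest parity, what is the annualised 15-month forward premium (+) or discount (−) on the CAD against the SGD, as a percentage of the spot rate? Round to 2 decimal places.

T = 15/12 years.
No-arbitrage forward: 1.0046 × 1.065250 / 1.101000 = 0.9719802 SGD/CAD.
(F − S)/S ÷ T = (0.9719802 − 1.0046)/1.0046/(15/12) = -0.025976 → -2.60%.

-2.60%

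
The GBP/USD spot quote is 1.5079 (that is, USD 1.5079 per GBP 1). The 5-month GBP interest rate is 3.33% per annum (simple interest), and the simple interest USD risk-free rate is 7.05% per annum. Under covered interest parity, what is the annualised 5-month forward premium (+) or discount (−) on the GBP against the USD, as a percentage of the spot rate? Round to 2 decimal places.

+3.67%

T = 5/12 years.
CIP forward (USD per GBP) = 1.5079 × 1.029375/1.013875 = 1.5309526.
(F − S)/S ÷ T = (1.5309526 − 1.5079)/1.5079/(5/12) = 0.036691 → 3.67%.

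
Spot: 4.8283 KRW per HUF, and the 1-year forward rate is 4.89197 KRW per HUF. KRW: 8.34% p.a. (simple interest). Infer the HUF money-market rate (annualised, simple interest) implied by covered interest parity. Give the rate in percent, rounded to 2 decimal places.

T = 1 year.
CIP gives F = S · g_KRW/g_HUF, so g_KRW/g_HUF = 4.89197/4.8283 = 1.0131868.
The KRW side grows by 1 + 0.0834×1 = 1.083400.
That pins the HUF growth at 1.0692994.
r = (1.0692994 − 1)/1 = 0.069299 → 6.93%.

6.93%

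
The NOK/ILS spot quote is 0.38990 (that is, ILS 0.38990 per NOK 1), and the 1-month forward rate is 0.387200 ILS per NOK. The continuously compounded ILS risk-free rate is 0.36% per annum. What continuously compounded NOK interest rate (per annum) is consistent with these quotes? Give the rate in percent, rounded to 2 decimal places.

8.70%

T = 1/12 years.
F/S = 0.3872/0.3899 = 0.9930751 = (growth of ILS) / (growth of NOK).
ILS growth factor: e^(0.0036×1/12) = 1.000300.
That pins the NOK growth at 1.0072753.
r = ln(1.0072753)/(1/12) = 0.086988 → 8.70%.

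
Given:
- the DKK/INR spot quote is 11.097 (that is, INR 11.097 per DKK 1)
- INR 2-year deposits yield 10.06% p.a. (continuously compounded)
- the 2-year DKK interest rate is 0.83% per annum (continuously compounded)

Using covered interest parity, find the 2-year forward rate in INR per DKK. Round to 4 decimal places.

13.3468

T = 2 years.
Growth of 1 INR over T: e^(0.1006×2) = 1.22286932.
DKK growth factor: e^(0.0083×2) = 1.01673855.
So F = 11.097 × 1.22286932 / 1.01673855 = 13.346775 (INR/DKK).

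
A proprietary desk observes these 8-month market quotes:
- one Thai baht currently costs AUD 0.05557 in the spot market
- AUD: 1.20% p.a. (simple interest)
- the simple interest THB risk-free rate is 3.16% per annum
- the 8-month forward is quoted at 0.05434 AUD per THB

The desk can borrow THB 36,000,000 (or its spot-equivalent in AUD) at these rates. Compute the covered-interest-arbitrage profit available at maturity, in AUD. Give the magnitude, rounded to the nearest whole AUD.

AUD 19,073

T = 8/12 years.
Invest the THB and cover forward: 36,000,000 × 1.021066667 × 0.05434 = AUD 1,997,451.46.
Convert at spot and invest in AUD: 36,000,000 × 0.05557 × 1.008000 = AUD 2,016,524.16.
The quoted forward undervalues THB, so borrow THB, convert to AUD at spot, deposit the AUD at 1.20%, and buy THB forward at 0.05434 to cover the loan.
The gap between the two covered legs is AUD 19,073.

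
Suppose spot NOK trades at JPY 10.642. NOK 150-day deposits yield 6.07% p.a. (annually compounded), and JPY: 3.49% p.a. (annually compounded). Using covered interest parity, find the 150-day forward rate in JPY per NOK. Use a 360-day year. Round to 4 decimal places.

T = 150/360 years.
JPY growth factor: (1 + 0.0349)^(150/360) = 1.01439631.
NOK accumulates by (1 + 0.0607)^(150/360) = 1.0248577.
CIP: F = S · (grow JPY)/(grow NOK) = 10.642 × 1.01439631/1.0248577 = 10.533370 JPY per NOK.

10.5334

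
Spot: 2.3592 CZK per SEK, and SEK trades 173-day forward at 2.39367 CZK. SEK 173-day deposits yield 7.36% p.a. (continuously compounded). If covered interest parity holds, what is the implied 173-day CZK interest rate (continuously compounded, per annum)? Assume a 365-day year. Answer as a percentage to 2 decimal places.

10.42%

T = 173/365 years.
CIP gives F = S · g_CZK/g_SEK, so g_CZK/g_SEK = 2.39367/2.3592 = 1.0146109.
The SEK side grows by e^(0.0736×173/365) = 1.035500.
Hence g_CZK = 1.0506296.
r = ln(1.0506296)/(173/365) = 0.104203 → 10.42%.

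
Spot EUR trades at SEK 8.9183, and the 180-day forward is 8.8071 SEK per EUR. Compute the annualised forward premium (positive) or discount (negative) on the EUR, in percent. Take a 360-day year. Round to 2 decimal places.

-2.49%

T = 180/360 years.
EUR trades forward at -1.24687% vs spot over the period.
×(1/T) gives -2.49% p.a.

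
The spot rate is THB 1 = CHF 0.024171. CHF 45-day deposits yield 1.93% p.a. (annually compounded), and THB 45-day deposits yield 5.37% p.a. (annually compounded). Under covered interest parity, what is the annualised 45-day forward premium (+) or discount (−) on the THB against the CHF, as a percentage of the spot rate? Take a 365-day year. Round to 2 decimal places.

-3.31%

T = 45/365 years.
CIP forward (CHF per THB) = 0.024171 × 1.0023596/1.0064697 = 0.024072293.
Annualised premium = (F − S)/S × (1/T) = (0.024072293 − 0.024171)/0.024171 ÷ (45/365) = -3.31%.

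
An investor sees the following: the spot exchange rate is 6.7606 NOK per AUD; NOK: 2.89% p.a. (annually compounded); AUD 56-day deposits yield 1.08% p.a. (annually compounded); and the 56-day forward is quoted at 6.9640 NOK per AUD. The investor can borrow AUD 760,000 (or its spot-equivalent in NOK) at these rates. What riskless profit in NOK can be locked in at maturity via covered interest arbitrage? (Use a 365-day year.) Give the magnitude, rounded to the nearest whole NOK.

T = 56/365 years.
Invest the AUD and cover forward: 760,000 × 1.001649461 × 6.9640 = NOK 5,301,370.00.
Convert at spot and invest in NOK: 760,000 × 6.7606 × 1.004380677 = NOK 5,160,564.16.
The quoted forward overvalues AUD, so borrow NOK, buy AUD at spot, deposit the AUD at 1.08%, and sell the proceeds forward at 6.9640.
The gap between the two covered legs is NOK 140,806.

NOK 140,806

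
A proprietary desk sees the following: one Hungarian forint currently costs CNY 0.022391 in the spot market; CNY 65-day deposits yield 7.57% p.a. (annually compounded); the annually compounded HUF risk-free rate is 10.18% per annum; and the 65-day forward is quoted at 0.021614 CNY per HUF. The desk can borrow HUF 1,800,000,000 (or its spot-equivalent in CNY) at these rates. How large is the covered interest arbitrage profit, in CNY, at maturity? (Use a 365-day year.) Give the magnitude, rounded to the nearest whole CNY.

T = 65/365 years.
Invest the HUF and cover forward: 1,800,000,000 × 1.0174141027 × 0.021614 = CNY 39,582,699.15.
Convert at spot and invest in CNY: 1,800,000,000 × 0.022391 × 1.0130797459 = CNY 40,830,963.46.
The quoted forward undervalues HUF, so borrow HUF, convert to CNY at spot, deposit the CNY at 7.57%, and buy HUF forward at 0.021614 to cover the loan.
Arbitrage profit = |39,582,699.15 − 40,830,963.46| = CNY 1,248,264.

CNY 1,248,264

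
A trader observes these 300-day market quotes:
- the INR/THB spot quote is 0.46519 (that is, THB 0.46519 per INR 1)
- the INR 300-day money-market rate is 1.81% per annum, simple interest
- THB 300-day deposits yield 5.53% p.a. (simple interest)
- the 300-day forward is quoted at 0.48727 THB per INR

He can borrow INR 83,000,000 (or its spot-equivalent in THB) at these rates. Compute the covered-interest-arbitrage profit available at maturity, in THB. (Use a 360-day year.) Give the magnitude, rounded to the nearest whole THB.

THB 663,348

T = 300/360 years.
Keep in INR, deliver into the forward: 83,000,000·1.0150833333·0.48727 = THB 41,053,431.43.
Swap to THB now, deposit: 83,000,000·0.46519·1.0460833333 = THB 40,390,082.98.
The quoted forward overvalues INR, so borrow THB, buy INR at spot, deposit the INR at 1.81%, and sell the proceeds forward at 0.48727.
Profit = 41,053,431.43 − 40,390,082.98 = THB 663,348.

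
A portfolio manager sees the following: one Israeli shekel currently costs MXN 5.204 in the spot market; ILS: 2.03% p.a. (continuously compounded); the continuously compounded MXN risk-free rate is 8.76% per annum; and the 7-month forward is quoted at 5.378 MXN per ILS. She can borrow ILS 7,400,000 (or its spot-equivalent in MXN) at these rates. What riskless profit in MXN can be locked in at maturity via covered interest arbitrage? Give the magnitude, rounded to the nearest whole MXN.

MXN 257,320

T = 7/12 years.
Keep in ILS, deliver into the forward: 7,400,000·1.0119120568·5.378 = MXN 40,271,266.51.
Swap to MXN now, deposit: 7,400,000·5.204·1.0524281308 = MXN 40,528,586.35.
The quoted forward undervalues ILS, so borrow ILS, convert to MXN at spot, deposit the MXN at 8.76%, and buy ILS forward at 5.378 to cover the loan.
Profit = 40,528,586.35 − 40,271,266.51 = MXN 257,320.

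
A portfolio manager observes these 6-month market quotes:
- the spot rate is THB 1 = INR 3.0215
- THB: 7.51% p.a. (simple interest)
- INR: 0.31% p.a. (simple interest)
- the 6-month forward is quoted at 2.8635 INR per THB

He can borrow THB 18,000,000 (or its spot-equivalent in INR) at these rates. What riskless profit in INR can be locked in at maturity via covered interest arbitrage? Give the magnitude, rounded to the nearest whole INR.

INR 992,860

T = 6/12 years.
Keep in THB, deliver into the forward: 18,000,000·1.037550·2.8635 = INR 53,478,439.65.
Swap to INR now, deposit: 18,000,000·3.0215·1.001550 = INR 54,471,299.85.
The quoted forward undervalues THB, so borrow THB, convert to INR at spot, deposit the INR at 0.31%, and buy THB forward at 2.8635 to cover the loan.
Profit = 54,471,299.85 − 53,478,439.65 = INR 992,860.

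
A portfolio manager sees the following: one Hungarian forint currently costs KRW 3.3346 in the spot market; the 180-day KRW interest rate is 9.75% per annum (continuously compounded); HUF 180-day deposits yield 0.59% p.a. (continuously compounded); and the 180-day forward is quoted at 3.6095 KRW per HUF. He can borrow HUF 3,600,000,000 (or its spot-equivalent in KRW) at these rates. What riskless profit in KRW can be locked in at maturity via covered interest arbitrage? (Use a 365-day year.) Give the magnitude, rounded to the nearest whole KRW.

KRW 436,195,522

T = 180/365 years.
Keep in HUF, deliver into the forward: 3,600,000,000·1.002913826004·3.6095 = KRW 13,032,062,837.86.
Swap to KRW now, deposit: 3,600,000,000·3.3346·1.049256892073 = KRW 12,595,867,316.30.
The quoted forward overvalues HUF, so borrow KRW, buy HUF at spot, deposit the HUF at 0.59%, and sell the proceeds forward at 3.6095.
Arbitrage profit = |13,032,062,837.86 − 12,595,867,316.30| = KRW 436,195,522.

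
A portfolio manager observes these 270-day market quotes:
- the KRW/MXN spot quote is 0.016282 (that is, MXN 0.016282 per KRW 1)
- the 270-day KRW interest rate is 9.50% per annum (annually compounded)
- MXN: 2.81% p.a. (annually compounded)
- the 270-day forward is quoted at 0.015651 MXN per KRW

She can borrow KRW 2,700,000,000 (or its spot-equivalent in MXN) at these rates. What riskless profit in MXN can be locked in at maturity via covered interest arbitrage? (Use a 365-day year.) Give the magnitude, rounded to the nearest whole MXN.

T = 270/365 years.
Invest the KRW and cover forward: 2,700,000,000 × 1.0694380939 × 0.015651 = MXN 45,191,994.14.
Convert at spot and invest in MXN: 2,700,000,000 × 0.016282 × 1.0207111723 = MXN 44,871,892.13.
The quoted forward overvalues KRW, so borrow MXN, buy KRW at spot, deposit the KRW at 9.50%, and sell the proceeds forward at 0.015651.
The gap between the two covered legs is MXN 320,102.

MXN 320,102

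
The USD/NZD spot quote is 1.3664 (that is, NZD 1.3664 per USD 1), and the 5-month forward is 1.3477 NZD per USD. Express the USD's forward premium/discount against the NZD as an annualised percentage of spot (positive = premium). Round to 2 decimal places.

-3.28%

T = 5/12 years.
Period premium: (1.3477 − 1.3664)/1.3664 = -0.0136856.
Per annum: -0.0136856 / (5/12) = -0.032845 = -3.28%.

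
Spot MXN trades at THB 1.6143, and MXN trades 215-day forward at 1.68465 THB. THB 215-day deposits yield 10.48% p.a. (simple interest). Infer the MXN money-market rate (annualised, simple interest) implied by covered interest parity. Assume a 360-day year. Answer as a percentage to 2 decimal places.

T = 215/360 years.
CIP gives F = S · g_THB/g_MXN, so g_THB/g_MXN = 1.68465/1.6143 = 1.0435793.
THB growth factor: 1 + 0.1048×215/360 = 1.0625889.
Hence g_MXN = 1.0182158.
r = (1.0182158 − 1)/(215/360) = 0.030501 → 3.05%.

3.05%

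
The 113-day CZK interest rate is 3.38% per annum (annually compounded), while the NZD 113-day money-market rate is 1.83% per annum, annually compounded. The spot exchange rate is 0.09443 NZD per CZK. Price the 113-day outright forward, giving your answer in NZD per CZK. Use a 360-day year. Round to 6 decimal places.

0.093983

T = 113/360 years.
NZD accumulates by (1 + 0.0183)^(113/360) = 1.0057085.
CZK accumulates by (1 + 0.0338)^(113/360) = 1.0104887.
Forward (NZD per CZK) = 0.09443 × 1.0057085 / 1.0104887 = 0.09398329.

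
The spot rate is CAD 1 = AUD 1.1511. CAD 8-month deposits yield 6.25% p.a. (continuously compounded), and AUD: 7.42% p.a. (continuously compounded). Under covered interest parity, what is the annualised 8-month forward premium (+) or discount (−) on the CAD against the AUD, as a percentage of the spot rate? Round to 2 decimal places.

+1.17%

T = 8/12 years.
CIP forward (AUD per CAD) = 1.1511 × 1.0507106/1.0425469 = 1.1601137.
Annualised premium = (F − S)/S × (1/T) = (1.1601137 − 1.1511)/1.1511 ÷ (8/12) = 1.17%.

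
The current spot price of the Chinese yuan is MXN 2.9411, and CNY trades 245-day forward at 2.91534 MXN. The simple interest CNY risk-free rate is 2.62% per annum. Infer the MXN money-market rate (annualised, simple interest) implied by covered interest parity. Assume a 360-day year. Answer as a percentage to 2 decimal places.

T = 245/360 years.
F/S = 2.91534/2.9411 = 0.9912414 = (growth of MXN) / (growth of CNY).
The CNY side grows by 1 + 0.0262×245/360 = 1.0178306.
Hence g_MXN = 1.0089158.
(1.0089158 − 1)/T = 0.013101, i.e. 1.31%.

1.31%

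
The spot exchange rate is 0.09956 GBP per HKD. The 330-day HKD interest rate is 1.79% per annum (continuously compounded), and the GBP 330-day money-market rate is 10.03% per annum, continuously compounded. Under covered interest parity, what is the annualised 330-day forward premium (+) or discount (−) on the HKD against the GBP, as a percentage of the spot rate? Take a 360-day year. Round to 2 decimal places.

+8.56%

T = 330/360 years.
No-arbitrage forward: 0.09956 × 1.0963009 / 1.0165437 = 0.10737140 GBP/HKD.
Annualised premium = (F − S)/S × (1/T) = (0.10737140 − 0.09956)/0.09956 ÷ (330/360) = 8.56%.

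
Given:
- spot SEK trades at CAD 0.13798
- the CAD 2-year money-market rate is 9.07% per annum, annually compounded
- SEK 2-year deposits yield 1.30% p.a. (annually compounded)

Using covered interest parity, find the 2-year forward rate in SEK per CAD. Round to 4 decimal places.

T = 2 years.
Growth of 1 CAD over T: (1 + 0.0907)^2 = 1.1896265.
SEK growth factor: (1 + 0.0130)^2 = 1.026169.
Forward (CAD per SEK) = 0.13798 × 1.1896265 / 1.026169 = 0.1599587.
Quoted the other way: 1/0.1599587 = 6.2516 SEK per CAD.

6.2516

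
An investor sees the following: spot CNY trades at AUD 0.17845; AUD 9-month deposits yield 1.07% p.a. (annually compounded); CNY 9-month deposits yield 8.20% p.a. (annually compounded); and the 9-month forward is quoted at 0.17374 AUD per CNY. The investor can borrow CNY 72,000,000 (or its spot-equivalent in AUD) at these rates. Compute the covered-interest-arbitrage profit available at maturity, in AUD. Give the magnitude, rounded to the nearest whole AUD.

AUD 319,602

T = 9/12 years.
Invest the CNY and cover forward: 72,000,000 × 1.0608902194 × 0.17374 = AUD 13,270,972.80.
Convert at spot and invest in AUD: 72,000,000 × 0.17845 × 1.0080143141 = AUD 12,951,371.11.
The quoted forward overvalues CNY, so borrow AUD, buy CNY at spot, deposit the CNY at 8.20%, and sell the proceeds forward at 0.17374.
The gap between the two covered legs is AUD 319,602.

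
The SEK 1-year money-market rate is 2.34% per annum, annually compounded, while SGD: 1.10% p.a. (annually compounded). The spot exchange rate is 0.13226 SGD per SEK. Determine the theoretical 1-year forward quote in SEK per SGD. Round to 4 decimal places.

7.6536

T = 1 year.
SGD accumulates by (1 + 0.0110)^1 = 1.011000.
Growth of 1 SEK over T: (1 + 0.0234)^1 = 1.023400.
Forward (SGD per SEK) = 0.13226 × 1.011000 / 1.023400 = 0.1306575.
Invert for SEK per SGD: 1 / 0.1306575 = 7.6536.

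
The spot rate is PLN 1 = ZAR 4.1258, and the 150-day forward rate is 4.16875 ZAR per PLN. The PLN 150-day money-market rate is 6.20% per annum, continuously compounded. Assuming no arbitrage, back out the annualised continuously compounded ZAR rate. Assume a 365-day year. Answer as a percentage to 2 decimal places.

8.72%

T = 150/365 years.
F/S = 4.16875/4.1258 = 1.0104101 = (growth of ZAR) / (growth of PLN).
PLN growth factor: e^(0.0620×150/365) = 1.0258068.
Hence g_ZAR = 1.0364856.
Take logs: ln 1.0364856 / (150/365) = 0.087200, so 8.72%.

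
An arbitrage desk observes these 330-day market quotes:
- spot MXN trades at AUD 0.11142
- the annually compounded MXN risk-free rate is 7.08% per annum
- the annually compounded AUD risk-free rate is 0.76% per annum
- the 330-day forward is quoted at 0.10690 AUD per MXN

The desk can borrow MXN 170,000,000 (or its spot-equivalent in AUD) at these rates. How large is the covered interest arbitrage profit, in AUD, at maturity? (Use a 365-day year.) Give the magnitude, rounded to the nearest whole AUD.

AUD 260,917

T = 330/365 years.
Keep in MXN, deliver into the forward: 170,000,000·1.0637990923·0.10690 = AUD 19,332,420.90.
Swap to AUD now, deposit: 170,000,000·0.11142·1.006868736 = AUD 19,071,503.48.
The quoted forward overvalues MXN, so borrow AUD, buy MXN at spot, deposit the MXN at 7.08%, and sell the proceeds forward at 0.10690.
Arbitrage profit = |19,332,420.90 − 19,071,503.48| = AUD 260,917.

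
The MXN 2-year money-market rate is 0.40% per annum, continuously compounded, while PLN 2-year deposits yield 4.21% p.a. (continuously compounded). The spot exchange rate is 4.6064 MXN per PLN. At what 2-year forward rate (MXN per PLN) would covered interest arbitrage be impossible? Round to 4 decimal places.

T = 2 years.
MXN accumulates by e^(0.0040×2) = 1.0080321.
Growth of 1 PLN over T: e^(0.0421×2) = 1.0878464.
Forward (MXN per PLN) = 4.6064 × 1.0080321 / 1.0878464 = 4.268433.

4.2684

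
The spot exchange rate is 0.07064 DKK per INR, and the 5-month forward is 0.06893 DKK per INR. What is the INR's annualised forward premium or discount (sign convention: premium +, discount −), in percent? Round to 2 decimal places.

T = 5/12 years.
(F − S)/S = (0.06893 − 0.07064)/0.07064 = -0.0242072.
Per annum: -0.0242072 / (5/12) = -0.058097 = -5.81%.

-5.81%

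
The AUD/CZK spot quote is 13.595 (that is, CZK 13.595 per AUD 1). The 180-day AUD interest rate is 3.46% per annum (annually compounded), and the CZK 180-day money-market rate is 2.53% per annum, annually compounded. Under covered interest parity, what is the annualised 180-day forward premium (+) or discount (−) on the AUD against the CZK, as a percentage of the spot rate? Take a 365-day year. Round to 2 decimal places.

-0.90%

T = 180/365 years.
F = S · g_CZK/g_AUD = 13.595 × 1.0123977/1.0169159 = 13.534597.
(F − S)/S ÷ T = (13.534597 − 13.595)/13.595/(180/365) = -0.009009 → -0.90%.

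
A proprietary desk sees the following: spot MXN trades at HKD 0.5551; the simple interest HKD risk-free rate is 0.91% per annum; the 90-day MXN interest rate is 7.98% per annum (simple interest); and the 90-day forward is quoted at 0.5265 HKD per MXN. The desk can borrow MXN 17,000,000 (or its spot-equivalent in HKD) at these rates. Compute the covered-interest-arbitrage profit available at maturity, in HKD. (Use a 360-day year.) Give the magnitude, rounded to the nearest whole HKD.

HKD 329,106

T = 90/360 years.
Keep in MXN, deliver into the forward: 17,000,000·1.019950·0.5265 = HKD 9,129,062.48.
Swap to HKD now, deposit: 17,000,000·0.5551·1.002275 = HKD 9,458,168.49.
The quoted forward undervalues MXN, so borrow MXN, convert to HKD at spot, deposit the HKD at 0.91%, and buy MXN forward at 0.5265 to cover the loan.
The gap between the two covered legs is HKD 329,106.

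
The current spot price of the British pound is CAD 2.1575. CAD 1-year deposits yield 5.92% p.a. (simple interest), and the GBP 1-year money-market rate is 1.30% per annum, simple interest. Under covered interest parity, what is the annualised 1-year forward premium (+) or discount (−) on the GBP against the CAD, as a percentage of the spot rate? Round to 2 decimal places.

+4.56%

T = 1 year.
No-arbitrage forward: 2.1575 × 1.059200 / 1.013000 = 2.2558973 CAD/GBP.
(F − S)/S ÷ T = (2.2558973 − 2.1575)/2.1575/1 = 0.045607 → 4.56%.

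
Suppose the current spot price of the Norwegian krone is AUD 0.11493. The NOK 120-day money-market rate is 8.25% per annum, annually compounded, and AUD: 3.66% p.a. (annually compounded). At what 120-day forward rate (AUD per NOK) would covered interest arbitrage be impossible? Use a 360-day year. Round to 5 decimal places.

0.11328

T = 120/360 years.
AUD accumulates by (1 + 0.0366)^(120/360) = 1.0120541.
NOK accumulates by (1 + 0.0825)^(120/360) = 1.0267766.
Forward (AUD per NOK) = 0.11493 × 1.0120541 / 1.0267766 = 0.1132821.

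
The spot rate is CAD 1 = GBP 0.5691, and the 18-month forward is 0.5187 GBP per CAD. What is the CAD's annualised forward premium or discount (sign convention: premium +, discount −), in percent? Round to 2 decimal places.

T = 18/12 years.
CAD trades forward at -8.85609% vs spot over the period.
×(1/T) gives -5.90% p.a.

-5.90%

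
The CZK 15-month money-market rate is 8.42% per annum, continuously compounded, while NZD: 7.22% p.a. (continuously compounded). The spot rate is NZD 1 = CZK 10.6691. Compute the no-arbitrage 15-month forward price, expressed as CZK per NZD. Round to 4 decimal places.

10.8303

T = 15/12 years.
CZK accumulates by e^(0.0842×15/12) = 1.11098832.
Growth of 1 NZD over T: e^(0.0722×15/12) = 1.09444786.
So F = 10.6691 × 1.11098832 / 1.09444786 = 10.830343 (CZK/NZD).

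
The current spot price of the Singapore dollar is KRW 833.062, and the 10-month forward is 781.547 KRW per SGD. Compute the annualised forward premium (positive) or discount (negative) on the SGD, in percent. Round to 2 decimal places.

T = 10/12 years.
SGD trades forward at -6.18381% vs spot over the period.
Annualise by dividing by T: -0.0618381 / (10/12) = -0.074206 → -7.42%.

-7.42%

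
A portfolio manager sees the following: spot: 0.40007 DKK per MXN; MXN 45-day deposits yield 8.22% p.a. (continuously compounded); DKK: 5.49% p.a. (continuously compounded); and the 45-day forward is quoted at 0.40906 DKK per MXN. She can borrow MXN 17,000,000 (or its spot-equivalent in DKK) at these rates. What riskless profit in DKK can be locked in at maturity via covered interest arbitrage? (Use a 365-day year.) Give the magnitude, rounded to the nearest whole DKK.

DKK 177,472

T = 45/365 years.
Invest the MXN and cover forward: 17,000,000 × 1.010185772 × 0.40906 = DKK 7,024,852.06.
Convert at spot and invest in DKK: 17,000,000 × 0.40007 × 1.006791451 = DKK 6,847,379.95.
The quoted forward overvalues MXN, so borrow DKK, buy MXN at spot, deposit the MXN at 8.22%, and sell the proceeds forward at 0.40906.
The gap between the two covered legs is DKK 177,472.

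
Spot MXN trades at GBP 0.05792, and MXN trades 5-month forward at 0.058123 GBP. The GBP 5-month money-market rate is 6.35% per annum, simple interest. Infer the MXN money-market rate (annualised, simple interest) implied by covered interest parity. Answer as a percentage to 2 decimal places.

5.49%

T = 5/12 years.
F/S = 0.058123/0.05792 = 1.0035048 = (growth of GBP) / (growth of MXN).
GBP growth factor: 1 + 0.0635×5/12 = 1.0264583.
Hence g_MXN = 1.0228733.
r = (1.0228733 − 1)/(5/12) = 0.054896 → 5.49%.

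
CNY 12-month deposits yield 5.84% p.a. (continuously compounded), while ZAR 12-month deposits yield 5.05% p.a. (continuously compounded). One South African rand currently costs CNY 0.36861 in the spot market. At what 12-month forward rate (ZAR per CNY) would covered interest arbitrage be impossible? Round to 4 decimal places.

T = 1 year.
Growth of 1 CNY over T: e^(0.0584×1) = 1.060139.
ZAR growth factor: e^(0.0505×1) = 1.0517969.
CIP: F = S · (grow CNY)/(grow ZAR) = 0.36861 × 1.060139/1.0517969 = 0.3715336 CNY per ZAR.
Invert for ZAR per CNY: 1 / 0.3715336 = 2.6915.

2.6915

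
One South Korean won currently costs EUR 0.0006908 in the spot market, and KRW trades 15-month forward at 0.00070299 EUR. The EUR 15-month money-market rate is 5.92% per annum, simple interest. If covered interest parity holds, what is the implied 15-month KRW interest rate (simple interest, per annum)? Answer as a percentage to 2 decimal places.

4.43%

T = 15/12 years.
By CIP, F/S equals the EUR-to-KRW growth ratio: 0.00070299/0.0006908 = 1.0176462.
EUR growth factor: 1 + 0.0592×15/12 = 1.074000.
Hence g_KRW = 1.0553766.
r = (1.0553766 − 1)/(15/12) = 0.044301 → 4.43%.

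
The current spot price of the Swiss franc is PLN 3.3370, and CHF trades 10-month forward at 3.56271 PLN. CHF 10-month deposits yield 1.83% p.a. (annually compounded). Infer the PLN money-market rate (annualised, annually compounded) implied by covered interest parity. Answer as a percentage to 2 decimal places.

T = 10/12 years.
CIP gives F = S · g_PLN/g_CHF, so g_PLN/g_CHF = 3.56271/3.337 = 1.0676386.
The CHF side grows by (1 + 0.0183)^(10/12) = 1.0152269.
Hence g_PLN = 1.0838954.
Annualise: 1.0838954^(12/10) − 1 = 0.101501 = 10.15%.

10.15%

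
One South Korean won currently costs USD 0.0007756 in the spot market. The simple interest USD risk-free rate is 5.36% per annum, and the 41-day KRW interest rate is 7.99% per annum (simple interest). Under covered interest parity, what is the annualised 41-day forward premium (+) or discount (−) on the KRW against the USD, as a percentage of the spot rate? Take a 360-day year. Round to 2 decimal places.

T = 41/360 years.
CIP forward (USD per KRW) = 0.0007756 × 1.0061044/1.0090997 = 0.0007732978.
(F − S)/S ÷ T = (0.0007732978 − 0.0007756)/0.0007756/(41/360) = -0.026063 → -2.61%.

-2.61%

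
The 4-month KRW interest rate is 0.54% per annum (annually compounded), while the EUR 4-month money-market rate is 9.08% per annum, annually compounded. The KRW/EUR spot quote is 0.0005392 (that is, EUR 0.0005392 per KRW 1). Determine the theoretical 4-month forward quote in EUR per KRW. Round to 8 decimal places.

0.00055405

T = 4/12 years.
EUR accumulates by (1 + 0.0908)^(4/12) = 1.0293942.
KRW growth factor: (1 + 0.0054)^(4/12) = 1.0017968.
Forward (EUR per KRW) = 0.0005392 × 1.0293942 / 1.0017968 = 0.0005540538.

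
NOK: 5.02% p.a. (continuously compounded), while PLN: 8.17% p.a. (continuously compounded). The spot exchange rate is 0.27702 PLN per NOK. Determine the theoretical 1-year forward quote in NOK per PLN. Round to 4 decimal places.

3.4979

T = 1 year.
Growth of 1 PLN over T: e^(0.0817×1) = 1.0851302.
NOK growth factor: e^(0.0502×1) = 1.0514814.
So F = 0.27702 × 1.0851302 / 1.0514814 = 0.2858850 (PLN/NOK).
Invert for NOK per PLN: 1 / 0.2858850 = 3.4979.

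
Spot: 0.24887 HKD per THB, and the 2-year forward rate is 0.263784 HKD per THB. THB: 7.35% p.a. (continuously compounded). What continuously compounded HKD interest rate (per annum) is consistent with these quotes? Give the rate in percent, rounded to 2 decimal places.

10.26%

T = 2 years.
F/S = 0.263784/0.24887 = 1.0599269 = (growth of HKD) / (growth of THB).
THB growth factor: e^(0.0735×2) = 1.158354.
That pins the HKD growth at 1.2277706.
r = ln(1.2277706)/2 = 0.102600 → 10.26%.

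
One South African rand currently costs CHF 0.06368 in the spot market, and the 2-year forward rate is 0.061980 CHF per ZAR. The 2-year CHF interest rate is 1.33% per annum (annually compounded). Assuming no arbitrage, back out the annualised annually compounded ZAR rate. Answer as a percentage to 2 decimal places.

2.71%

T = 2 years.
F/S = 0.06198/0.06368 = 0.9733040 = (growth of CHF) / (growth of ZAR).
The CHF side grows by (1 + 0.0133)^2 = 1.0267769.
So the ZAR growth factor = 1.0549396.
Annualise: 1.0549396^(1/2) − 1 = 0.027103 = 2.71%.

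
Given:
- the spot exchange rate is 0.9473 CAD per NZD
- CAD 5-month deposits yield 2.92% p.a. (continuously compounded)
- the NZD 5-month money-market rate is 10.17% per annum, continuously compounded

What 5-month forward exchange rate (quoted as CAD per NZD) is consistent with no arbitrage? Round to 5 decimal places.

0.91911

T = 5/12 years.
CAD growth factor: e^(0.0292×5/12) = 1.012241.
Growth of 1 NZD over T: e^(0.1017×5/12) = 1.0432856.
CIP: F = S · (grow CAD)/(grow NZD) = 0.9473 × 1.012241/1.0432856 = 0.9191116 CAD per NZD.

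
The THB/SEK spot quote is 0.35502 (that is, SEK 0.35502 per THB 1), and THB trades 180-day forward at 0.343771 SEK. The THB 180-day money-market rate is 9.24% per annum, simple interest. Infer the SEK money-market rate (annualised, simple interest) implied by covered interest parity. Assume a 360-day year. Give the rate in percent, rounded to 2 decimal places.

T = 180/360 years.
CIP gives F = S · g_SEK/g_THB, so g_SEK/g_THB = 0.343771/0.35502 = 0.9683145.
The THB side grows by 1 + 0.0924×180/360 = 1.046200.
Hence g_SEK = 1.0130506.
(1.0130506 − 1)/T = 0.026101, i.e. 2.61%.

2.61%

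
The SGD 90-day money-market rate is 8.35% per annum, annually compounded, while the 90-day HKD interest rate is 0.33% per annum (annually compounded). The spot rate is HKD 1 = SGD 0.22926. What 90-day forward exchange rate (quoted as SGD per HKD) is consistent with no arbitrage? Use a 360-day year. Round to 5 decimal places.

0.23371

T = 90/360 years.
SGD accumulates by (1 + 0.0835)^(90/360) = 1.0202515.
HKD growth factor: (1 + 0.0033)^(90/360) = 1.000824.
CIP: F = S · (grow SGD)/(grow HKD) = 0.22926 × 1.0202515/1.000824 = 0.2337103 SGD per HKD.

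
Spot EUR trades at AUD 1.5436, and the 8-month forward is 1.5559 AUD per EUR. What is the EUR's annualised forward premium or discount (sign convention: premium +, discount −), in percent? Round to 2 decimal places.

+1.20%

T = 8/12 years.
(F − S)/S = (1.5559 − 1.5436)/1.5436 = 0.0079684.
Per annum: 0.0079684 / (8/12) = 0.011953 = 1.20%.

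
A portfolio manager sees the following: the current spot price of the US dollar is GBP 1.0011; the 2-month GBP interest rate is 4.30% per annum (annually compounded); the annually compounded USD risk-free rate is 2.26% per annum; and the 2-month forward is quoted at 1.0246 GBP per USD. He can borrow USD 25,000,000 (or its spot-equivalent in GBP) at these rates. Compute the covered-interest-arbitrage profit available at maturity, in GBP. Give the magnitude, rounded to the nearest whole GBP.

GBP 506,855

T = 2/12 years.
Invest the USD and cover forward: 25,000,000 × 1.0037316794 × 1.0246 = GBP 25,710,586.97.
Convert at spot and invest in GBP: 25,000,000 × 1.0011 × 1.0070415385 = GBP 25,203,732.10.
The quoted forward overvalues USD, so borrow GBP, buy USD at spot, deposit the USD at 2.26%, and sell the proceeds forward at 1.0246.
Profit = 25,710,586.97 − 25,203,732.10 = GBP 506,855.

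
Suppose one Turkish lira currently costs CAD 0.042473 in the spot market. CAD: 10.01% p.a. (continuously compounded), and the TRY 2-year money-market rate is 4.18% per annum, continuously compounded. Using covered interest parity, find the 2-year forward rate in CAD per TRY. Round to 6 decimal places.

T = 2 years.
CAD accumulates by e^(0.1001×2) = 1.2216471.
TRY growth factor: e^(0.0418×2) = 1.0871939.
Forward (CAD per TRY) = 0.042473 × 1.2216471 / 1.0871939 = 0.04772563.

0.047726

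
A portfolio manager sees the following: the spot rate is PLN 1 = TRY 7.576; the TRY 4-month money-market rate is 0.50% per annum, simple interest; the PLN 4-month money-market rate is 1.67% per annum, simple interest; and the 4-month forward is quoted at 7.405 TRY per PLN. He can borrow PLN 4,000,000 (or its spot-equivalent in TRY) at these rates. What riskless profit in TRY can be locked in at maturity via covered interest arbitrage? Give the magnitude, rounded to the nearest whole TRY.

T = 4/12 years.
Invest the PLN and cover forward: 4,000,000 × 1.0055666667 × 7.405 = TRY 29,784,884.67.
Convert at spot and invest in TRY: 4,000,000 × 7.576 × 1.0016666667 = TRY 30,354,506.67.
The quoted forward undervalues PLN, so borrow PLN, convert to TRY at spot, deposit the TRY at 0.50%, and buy PLN forward at 7.405 to cover the loan.
Profit = 30,354,506.67 − 29,784,884.67 = TRY 569,622.

TRY 569,622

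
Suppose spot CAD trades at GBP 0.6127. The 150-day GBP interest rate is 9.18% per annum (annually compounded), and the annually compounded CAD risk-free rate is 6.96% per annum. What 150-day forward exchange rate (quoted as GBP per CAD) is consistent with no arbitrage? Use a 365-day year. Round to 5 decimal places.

T = 150/365 years.
Growth of 1 GBP over T: (1 + 0.0918)^(150/365) = 1.0367529.
CAD accumulates by (1 + 0.0696)^(150/365) = 1.0280371.
Forward (GBP per CAD) = 0.6127 × 1.0367529 / 1.0280371 = 0.6178945.

0.61789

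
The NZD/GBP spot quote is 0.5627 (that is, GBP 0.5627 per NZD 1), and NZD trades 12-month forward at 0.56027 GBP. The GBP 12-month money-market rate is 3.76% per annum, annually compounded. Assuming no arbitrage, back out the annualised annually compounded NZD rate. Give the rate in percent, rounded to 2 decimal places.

4.21%

T = 1 year.
By CIP, F/S equals the GBP-to-NZD growth ratio: 0.56027/0.5627 = 0.9956815.
GBP growth factor: (1 + 0.0376)^1 = 1.037600.
That pins the NZD growth at 1.0421003.
Annualise: 1.0421003^(1/1) − 1 = 0.042100 = 4.21%.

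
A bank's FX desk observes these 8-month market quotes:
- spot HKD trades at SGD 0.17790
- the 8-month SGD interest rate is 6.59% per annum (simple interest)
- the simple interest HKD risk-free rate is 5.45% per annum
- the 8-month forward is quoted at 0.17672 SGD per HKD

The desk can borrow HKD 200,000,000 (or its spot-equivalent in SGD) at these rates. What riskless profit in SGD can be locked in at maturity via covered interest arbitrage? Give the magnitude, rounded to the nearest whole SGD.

T = 8/12 years.
Route A — deposit HKD, sell forward: 200,000,000 × 1.0363333333 × 0.17672 = SGD 36,628,165.33.
Route B — convert at spot, deposit SGD: 200,000,000 × 0.17790 × 1.0439333333 = SGD 37,143,148.00.
The quoted forward undervalues HKD, so borrow HKD, convert to SGD at spot, deposit the SGD at 6.59%, and buy HKD forward at 0.17672 to cover the loan.
The gap between the two covered legs is SGD 514,983.

SGD 514,983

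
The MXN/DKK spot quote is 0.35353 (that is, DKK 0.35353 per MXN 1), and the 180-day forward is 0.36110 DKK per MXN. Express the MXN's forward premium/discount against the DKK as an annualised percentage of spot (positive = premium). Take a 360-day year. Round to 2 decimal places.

+4.28%

T = 180/360 years.
MXN trades forward at +2.14126% vs spot over the period.
Per annum: 0.0214126 / (180/360) = 0.042825 = 4.28%.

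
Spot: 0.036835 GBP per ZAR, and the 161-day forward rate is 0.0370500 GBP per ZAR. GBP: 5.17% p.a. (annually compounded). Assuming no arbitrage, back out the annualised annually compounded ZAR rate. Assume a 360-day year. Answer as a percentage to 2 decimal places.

T = 161/360 years.
CIP gives F = S · g_GBP/g_ZAR, so g_GBP/g_ZAR = 0.03705/0.036835 = 1.0058368.
The GBP side grows by (1 + 0.0517)^(161/360) = 1.0227996.
Hence g_ZAR = 1.0168644.
r = 1.0168644^(360/161) − 1 = 0.038103 → 3.81%.

3.81%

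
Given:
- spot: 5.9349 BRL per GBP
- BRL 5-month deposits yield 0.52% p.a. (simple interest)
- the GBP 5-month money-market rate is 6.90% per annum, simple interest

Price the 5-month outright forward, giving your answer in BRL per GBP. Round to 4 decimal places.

T = 5/12 years.
BRL growth factor: 1 + 0.0052×5/12 = 1.0021667.
GBP accumulates by 1 + 0.0690×5/12 = 1.028750.
So F = 5.9349 × 1.0021667 / 1.028750 = 5.781540 (BRL/GBP).

5.7815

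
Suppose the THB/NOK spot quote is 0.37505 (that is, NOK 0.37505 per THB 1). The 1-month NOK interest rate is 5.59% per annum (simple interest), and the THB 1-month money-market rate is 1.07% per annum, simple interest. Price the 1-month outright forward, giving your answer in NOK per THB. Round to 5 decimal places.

T = 1/12 years.
Growth of 1 NOK over T: 1 + 0.0559×1/12 = 1.0046583.
Growth of 1 THB over T: 1 + 0.0107×1/12 = 1.0008917.
So F = 0.37505 × 1.0046583 / 1.0008917 = 0.3764614 (NOK/THB).

0.37646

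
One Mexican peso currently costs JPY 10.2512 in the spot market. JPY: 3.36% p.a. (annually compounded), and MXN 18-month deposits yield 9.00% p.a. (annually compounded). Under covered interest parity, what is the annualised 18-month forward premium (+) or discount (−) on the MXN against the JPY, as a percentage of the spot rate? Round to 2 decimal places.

-5.11%

T = 18/12 years.
CIP forward (JPY per MXN) = 10.2512 × 1.050821/1.1379934 = 9.4659391.
Annualised premium = (F − S)/S × (1/T) = (9.4659391 − 10.2512)/10.2512 ÷ (18/12) = -5.11%.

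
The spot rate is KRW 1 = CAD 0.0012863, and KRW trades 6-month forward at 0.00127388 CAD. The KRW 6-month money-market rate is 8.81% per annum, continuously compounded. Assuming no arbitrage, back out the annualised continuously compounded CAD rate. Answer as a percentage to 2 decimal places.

6.87%

T = 6/12 years.
CIP gives F = S · g_CAD/g_KRW, so g_CAD/g_KRW = 0.00127388/0.0012863 = 0.9903444.
The KRW side grows by e^(0.0881×6/12) = 1.0450346.
That pins the CAD growth at 1.0349442.
r = ln(1.0349442)/(6/12) = 0.068695 → 6.87%.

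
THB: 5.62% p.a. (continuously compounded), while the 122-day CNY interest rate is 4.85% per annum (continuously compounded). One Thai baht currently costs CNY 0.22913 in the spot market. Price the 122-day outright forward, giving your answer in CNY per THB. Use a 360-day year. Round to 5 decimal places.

0.22853

T = 122/360 years.
CNY accumulates by e^(0.0485×122/360) = 1.0165719.
Growth of 1 THB over T: e^(0.0562×122/360) = 1.0192281.
Forward (CNY per THB) = 0.22913 × 1.0165719 / 1.0192281 = 0.2285329.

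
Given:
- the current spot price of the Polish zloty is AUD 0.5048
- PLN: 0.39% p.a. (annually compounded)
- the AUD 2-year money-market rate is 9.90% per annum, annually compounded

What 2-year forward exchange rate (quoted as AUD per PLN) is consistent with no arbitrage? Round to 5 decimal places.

0.60497

T = 2 years.
AUD growth factor: (1 + 0.0990)^2 = 1.207801.
PLN accumulates by (1 + 0.0039)^2 = 1.0078152.
So F = 0.5048 × 1.207801 / 1.0078152 = 0.6049700 (AUD/PLN).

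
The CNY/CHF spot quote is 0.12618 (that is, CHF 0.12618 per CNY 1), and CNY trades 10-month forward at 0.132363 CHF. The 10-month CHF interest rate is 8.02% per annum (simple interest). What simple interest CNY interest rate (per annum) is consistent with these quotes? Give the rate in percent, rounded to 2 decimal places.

T = 10/12 years.
CIP gives F = S · g_CHF/g_CNY, so g_CHF/g_CNY = 0.132363/0.12618 = 1.0490014.
CHF growth factor: 1 + 0.0802×10/12 = 1.0668333.
Hence g_CNY = 1.0169989.
r = (1.0169989 − 1)/(10/12) = 0.020399 → 2.04%.

2.04%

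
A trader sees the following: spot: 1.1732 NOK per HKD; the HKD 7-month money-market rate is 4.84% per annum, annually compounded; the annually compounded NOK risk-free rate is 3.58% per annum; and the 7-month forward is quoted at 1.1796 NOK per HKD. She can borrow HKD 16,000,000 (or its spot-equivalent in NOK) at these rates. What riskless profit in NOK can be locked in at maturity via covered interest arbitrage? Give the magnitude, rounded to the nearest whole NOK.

NOK 240,881

T = 7/12 years.
Invest the HKD and cover forward: 16,000,000 × 1.0279549697 × 1.1796 = NOK 19,401,210.92.
Convert at spot and invest in NOK: 16,000,000 × 1.1732 × 1.020730156 = NOK 19,160,329.90.
The quoted forward overvalues HKD, so borrow NOK, buy HKD at spot, deposit the HKD at 4.84%, and sell the proceeds forward at 1.1796.
The gap between the two covered legs is NOK 240,881.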